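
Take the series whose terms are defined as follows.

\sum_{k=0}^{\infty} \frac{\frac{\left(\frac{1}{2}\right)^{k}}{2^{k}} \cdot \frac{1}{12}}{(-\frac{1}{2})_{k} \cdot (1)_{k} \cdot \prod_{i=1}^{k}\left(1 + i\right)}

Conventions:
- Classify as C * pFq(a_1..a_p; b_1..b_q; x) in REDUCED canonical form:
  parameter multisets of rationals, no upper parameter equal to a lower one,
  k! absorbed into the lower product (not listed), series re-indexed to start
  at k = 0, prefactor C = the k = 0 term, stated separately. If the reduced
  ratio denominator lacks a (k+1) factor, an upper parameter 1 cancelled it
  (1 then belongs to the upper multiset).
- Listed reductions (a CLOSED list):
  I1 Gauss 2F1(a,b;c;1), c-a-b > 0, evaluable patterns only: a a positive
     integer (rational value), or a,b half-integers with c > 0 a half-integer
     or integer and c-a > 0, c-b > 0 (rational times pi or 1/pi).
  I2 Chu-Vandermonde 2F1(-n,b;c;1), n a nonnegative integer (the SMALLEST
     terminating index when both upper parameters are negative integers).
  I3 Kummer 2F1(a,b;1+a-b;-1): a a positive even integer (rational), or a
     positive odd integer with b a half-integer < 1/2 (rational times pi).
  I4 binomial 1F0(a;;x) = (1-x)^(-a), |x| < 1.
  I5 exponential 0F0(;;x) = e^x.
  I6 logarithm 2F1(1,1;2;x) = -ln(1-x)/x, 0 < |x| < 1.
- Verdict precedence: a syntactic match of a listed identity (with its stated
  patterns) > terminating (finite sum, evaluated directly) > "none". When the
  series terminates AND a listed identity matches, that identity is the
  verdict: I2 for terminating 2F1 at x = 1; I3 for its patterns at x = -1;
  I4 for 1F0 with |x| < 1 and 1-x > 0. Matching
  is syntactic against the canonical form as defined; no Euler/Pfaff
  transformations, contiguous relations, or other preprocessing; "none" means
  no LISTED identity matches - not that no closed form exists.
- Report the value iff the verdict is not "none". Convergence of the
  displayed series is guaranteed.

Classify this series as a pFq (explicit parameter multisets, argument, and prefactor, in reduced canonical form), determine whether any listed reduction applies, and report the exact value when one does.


The series (x = \frac{1}{4}) is 0F2: upper {-}, lower {-\frac{1}{2}, 2}, prefactor \frac{1}{12}. Verdict: none. Every listed pattern misses the 0F2 form at \frac{1}{4}, upper {-}.

The tell: t_0 being \frac{1}{12}, the lower running product (prefactor 1/12) is a rising factorial.
Consecutive-term ratio: r(k) = \frac{1}{4} * 1 / [(k-\frac{1}{2}) (k+2) (k+1)] ; factor over Q: parameters, x = \frac{1}{4}, and C = \frac{1}{12}.


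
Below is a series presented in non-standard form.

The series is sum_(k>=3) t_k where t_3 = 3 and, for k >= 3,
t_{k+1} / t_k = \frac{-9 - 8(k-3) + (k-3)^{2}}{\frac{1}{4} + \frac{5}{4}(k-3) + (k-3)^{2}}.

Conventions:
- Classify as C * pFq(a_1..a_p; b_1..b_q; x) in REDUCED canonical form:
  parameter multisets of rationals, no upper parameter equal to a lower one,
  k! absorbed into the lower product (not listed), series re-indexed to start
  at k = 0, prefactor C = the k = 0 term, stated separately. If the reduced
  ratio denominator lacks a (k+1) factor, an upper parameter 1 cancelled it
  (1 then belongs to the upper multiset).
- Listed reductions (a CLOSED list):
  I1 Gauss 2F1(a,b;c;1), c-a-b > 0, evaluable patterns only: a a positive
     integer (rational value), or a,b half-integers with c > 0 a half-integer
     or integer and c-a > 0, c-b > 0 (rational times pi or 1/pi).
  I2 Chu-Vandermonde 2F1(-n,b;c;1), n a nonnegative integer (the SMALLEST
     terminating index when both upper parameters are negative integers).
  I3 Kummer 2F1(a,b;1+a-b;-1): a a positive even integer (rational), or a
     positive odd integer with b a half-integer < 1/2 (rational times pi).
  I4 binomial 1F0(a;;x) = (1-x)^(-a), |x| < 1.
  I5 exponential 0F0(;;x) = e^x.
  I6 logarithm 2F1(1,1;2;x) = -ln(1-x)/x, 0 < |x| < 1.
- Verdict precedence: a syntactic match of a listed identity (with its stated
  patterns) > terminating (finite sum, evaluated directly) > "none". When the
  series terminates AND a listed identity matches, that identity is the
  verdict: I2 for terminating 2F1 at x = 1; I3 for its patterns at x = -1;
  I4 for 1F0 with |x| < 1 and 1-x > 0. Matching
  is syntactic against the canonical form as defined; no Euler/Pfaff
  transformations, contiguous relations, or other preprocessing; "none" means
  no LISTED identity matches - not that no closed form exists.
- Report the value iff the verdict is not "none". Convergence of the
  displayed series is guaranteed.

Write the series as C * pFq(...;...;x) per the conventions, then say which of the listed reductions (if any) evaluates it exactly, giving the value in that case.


The series (x = 1) is 2F1: upper {-9, 1}, lower {\frac{1}{4}}, prefactor 3. Verdict: the Chu-Vandermonde identity I2 applies (terminating 2F1 at x = 1 with n = 9, b = 1, c = \frac{1}{4}). Hence: -\frac{3}{11}.

The tell: t_0 being 3, the expanded ratio factors over Q; C = 3, roots give parameters.
Ratio: r(k) = 1 * (k-9) (k+1) / [(k+\frac{1}{4}) (k+1)] - rational in k. x = 1; t_0 = 3; negate the roots.


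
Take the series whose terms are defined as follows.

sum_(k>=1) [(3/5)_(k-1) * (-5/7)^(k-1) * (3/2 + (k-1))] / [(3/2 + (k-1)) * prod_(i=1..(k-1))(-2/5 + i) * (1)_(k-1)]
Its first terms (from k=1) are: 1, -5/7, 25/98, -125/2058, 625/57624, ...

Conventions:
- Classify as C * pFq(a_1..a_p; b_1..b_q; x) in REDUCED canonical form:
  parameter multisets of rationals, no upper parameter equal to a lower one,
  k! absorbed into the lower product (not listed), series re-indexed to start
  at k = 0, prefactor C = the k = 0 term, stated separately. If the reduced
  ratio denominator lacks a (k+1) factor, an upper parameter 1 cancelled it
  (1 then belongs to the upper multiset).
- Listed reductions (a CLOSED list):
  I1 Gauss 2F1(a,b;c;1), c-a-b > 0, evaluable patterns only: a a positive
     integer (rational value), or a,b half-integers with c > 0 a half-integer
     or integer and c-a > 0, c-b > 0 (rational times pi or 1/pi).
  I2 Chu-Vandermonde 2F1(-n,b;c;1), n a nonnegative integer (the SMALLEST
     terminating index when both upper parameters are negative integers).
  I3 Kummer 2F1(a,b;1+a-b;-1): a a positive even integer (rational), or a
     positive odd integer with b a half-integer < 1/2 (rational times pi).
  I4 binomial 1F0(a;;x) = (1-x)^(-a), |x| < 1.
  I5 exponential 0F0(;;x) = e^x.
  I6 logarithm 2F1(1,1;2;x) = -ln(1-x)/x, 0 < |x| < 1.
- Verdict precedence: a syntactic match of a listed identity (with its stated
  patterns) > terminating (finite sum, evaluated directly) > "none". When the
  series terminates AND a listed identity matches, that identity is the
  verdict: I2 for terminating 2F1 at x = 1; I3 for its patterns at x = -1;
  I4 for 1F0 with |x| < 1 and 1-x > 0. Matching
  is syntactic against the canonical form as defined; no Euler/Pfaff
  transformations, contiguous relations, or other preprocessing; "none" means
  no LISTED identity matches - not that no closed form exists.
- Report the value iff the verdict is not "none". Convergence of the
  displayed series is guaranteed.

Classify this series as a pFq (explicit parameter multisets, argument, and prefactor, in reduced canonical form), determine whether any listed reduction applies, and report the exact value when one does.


Classification (C = 1): 0F0 with upper {-}, lower {-}, argument x = -5/7. Verdict: the exponential series (I5) applies (the 0F0 exponential series at x = -5/7). Hence: e^(-5/7).

First insight: with t_0 = 1, the parameter 3/5 appears in both the upper and lower lists and cancels (alongside the other common factor).
Adjacent-term ratio: r(k) = (-5/7) * 1 / [(k+1)] - rational in k. x = (-5/7); t_0 = 1; negate the roots.


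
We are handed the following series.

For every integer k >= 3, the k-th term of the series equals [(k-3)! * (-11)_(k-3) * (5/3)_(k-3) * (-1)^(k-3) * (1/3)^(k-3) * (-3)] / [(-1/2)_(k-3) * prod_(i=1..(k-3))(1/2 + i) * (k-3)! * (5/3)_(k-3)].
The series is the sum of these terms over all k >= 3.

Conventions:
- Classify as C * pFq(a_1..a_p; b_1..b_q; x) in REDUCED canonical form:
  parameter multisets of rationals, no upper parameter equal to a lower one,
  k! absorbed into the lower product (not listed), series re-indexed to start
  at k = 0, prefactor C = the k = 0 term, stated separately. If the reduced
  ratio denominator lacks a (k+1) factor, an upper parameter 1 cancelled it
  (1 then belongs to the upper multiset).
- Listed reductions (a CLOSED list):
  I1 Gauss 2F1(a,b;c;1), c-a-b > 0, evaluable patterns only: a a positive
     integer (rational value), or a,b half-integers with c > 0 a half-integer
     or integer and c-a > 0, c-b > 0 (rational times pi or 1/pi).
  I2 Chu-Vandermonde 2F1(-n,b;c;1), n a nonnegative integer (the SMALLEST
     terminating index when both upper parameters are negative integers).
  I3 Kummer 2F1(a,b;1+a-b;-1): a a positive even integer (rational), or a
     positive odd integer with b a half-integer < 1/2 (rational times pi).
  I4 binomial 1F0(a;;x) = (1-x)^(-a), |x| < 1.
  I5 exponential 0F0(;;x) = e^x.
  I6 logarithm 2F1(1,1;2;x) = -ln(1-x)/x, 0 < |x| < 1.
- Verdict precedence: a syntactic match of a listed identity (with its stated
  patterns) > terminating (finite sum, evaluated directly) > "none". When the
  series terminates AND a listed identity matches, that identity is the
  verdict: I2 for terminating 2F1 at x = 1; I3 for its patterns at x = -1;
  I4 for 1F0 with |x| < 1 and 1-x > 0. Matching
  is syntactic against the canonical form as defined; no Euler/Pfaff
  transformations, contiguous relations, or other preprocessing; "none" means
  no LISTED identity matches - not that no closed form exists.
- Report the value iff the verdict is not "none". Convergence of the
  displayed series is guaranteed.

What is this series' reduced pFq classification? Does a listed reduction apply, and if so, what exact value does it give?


With C = -3: the canonical form is 2F2(-11, 1; -1/2, 3/2; -1/3). Verdict: terminating. (-11)_k vanishes past k = 11, leaving a 12-term sum, computed directly. Its exact value is 563922233668887018677/7128111669809764725.

Structural cue: with t_0 = -3, the parameter 5/3 appears in both the upper and lower lists and cancels.
Adjacent-term ratio: r(k) = (-1/3) * (k-11) (k+1) / [(k-1/2) (k+3/2) (k+1)] - rational in k, leading ratio (-1/3); with t_0 = -3, classification follows.


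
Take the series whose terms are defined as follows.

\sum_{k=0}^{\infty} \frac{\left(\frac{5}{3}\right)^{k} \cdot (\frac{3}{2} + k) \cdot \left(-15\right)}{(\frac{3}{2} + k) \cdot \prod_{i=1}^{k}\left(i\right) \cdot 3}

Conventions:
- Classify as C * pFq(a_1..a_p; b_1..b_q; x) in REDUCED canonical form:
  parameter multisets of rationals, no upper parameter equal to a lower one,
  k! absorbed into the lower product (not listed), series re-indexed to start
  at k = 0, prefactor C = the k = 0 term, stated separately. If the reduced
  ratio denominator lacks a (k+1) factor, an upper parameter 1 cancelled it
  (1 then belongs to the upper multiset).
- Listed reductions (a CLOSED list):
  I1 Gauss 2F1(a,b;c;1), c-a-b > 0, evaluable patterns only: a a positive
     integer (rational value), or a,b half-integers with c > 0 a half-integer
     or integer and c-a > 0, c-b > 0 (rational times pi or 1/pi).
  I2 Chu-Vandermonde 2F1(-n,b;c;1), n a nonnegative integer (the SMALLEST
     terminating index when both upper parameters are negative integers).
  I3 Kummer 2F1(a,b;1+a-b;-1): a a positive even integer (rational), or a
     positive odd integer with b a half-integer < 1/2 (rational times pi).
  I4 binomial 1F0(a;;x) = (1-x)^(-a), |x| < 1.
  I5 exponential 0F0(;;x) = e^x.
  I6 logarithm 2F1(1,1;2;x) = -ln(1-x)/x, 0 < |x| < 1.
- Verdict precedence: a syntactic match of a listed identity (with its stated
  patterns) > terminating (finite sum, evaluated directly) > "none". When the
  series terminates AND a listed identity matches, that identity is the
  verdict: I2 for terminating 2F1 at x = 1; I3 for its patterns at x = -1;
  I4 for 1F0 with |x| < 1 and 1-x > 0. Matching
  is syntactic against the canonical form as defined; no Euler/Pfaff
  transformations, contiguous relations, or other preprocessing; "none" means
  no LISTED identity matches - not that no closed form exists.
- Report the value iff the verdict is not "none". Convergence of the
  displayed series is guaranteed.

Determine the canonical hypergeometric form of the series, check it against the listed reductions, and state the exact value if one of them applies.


The tell: x = \frac{5}{3} and striking the common factor k + 3/2 reduces the term (C = -5, x = 5/3).
Ratio: r(k) = \frac{5}{3} * 1 / [(k+1)] - rational in k, leading ratio \frac{5}{3}; with t_0 = -5, classification follows.

With C = -5: the canonical form is 0F0(-; -; \frac{5}{3}). Verdict at x = \frac{5}{3}: exponential (I5) matches (the 0F0 exponential series at x = \frac{5}{3}). Its exact value is \left(-5\right) \cdot e^{\frac{5}{3}}.


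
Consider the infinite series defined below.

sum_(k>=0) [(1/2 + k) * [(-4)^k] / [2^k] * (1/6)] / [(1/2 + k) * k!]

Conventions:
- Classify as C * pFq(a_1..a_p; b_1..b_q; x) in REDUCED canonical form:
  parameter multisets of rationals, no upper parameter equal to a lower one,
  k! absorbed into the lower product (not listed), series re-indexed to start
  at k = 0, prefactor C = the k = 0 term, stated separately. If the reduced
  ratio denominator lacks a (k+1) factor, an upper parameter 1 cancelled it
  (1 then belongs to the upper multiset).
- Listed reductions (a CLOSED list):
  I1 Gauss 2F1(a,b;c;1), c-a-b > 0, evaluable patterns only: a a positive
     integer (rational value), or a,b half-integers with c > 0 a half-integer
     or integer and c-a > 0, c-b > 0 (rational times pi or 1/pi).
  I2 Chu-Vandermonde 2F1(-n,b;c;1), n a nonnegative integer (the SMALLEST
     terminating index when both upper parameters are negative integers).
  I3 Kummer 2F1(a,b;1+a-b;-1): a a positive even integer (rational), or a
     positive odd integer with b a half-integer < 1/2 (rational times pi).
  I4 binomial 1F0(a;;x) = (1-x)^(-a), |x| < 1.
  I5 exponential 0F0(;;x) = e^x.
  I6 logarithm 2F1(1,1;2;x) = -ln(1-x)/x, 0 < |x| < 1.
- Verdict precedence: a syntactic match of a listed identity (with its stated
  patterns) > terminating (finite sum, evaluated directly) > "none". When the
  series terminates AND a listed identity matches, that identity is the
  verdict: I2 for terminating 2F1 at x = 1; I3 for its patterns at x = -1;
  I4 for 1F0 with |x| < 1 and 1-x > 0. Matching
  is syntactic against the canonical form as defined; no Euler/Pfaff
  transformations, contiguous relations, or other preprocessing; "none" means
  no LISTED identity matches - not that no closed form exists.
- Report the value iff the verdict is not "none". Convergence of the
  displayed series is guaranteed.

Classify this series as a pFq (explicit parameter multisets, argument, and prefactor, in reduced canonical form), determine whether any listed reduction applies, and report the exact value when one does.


Key observation: t_0 = 1/6 here, and the factor k + 1/2 cancels (top and bottom), leaving C = 1/6.
Consecutive-term ratio: r(k) = (-2) * 1 / [(k+1)] - rational in k, leading ratio (-2); with t_0 = 1/6, classification follows.

The series (x = -2) is 0F0: upper {-}, lower {-}, prefactor 1/6. Verdict: exponential (I5) applies (the 0F0 exponential series at x = -2). Hence: (1/6) * e^(-2).


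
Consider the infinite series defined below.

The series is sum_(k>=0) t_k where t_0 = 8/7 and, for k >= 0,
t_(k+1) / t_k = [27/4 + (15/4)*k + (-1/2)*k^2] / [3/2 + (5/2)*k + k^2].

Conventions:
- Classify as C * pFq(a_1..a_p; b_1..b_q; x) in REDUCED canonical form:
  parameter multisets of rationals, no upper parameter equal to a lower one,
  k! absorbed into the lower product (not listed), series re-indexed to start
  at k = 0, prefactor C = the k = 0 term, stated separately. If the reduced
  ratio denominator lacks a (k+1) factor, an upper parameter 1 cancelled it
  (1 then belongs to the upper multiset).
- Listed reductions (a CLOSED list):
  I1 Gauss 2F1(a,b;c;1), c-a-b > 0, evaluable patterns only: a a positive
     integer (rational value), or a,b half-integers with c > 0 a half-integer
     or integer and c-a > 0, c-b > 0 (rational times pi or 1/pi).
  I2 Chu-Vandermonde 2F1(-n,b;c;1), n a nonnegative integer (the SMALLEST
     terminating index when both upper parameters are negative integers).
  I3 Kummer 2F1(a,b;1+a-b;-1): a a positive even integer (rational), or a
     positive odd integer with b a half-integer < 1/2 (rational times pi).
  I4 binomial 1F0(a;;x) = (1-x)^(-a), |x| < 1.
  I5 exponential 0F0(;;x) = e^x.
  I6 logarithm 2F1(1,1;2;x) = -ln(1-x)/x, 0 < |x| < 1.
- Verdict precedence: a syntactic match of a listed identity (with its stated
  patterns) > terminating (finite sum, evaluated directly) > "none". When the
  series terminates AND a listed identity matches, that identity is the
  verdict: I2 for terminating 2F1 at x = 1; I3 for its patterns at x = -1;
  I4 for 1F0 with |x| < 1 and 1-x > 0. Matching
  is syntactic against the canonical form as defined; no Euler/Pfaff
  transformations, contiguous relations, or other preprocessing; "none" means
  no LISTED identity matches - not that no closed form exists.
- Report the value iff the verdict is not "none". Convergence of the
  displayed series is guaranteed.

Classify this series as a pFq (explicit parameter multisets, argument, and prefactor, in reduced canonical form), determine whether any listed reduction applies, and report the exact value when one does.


At argument -1/2: a 1F0 with upper {-9}, lower {-}, scaled by C = 8/7. Verdict (x = -1/2): the I4 binomial reduction applies (the 1F0 binomial series: exponent 9, x = -1/2). Value: 19683/448.

First insight: x = (-1/2) and factor the ratio over Q (C = 8/7): negated roots = parameters.
Term ratio: r(k) = (-1/2) * (k-9) / [(k+1)] - rational; roots negated = parameters, x = (-1/2), C = 8/7.


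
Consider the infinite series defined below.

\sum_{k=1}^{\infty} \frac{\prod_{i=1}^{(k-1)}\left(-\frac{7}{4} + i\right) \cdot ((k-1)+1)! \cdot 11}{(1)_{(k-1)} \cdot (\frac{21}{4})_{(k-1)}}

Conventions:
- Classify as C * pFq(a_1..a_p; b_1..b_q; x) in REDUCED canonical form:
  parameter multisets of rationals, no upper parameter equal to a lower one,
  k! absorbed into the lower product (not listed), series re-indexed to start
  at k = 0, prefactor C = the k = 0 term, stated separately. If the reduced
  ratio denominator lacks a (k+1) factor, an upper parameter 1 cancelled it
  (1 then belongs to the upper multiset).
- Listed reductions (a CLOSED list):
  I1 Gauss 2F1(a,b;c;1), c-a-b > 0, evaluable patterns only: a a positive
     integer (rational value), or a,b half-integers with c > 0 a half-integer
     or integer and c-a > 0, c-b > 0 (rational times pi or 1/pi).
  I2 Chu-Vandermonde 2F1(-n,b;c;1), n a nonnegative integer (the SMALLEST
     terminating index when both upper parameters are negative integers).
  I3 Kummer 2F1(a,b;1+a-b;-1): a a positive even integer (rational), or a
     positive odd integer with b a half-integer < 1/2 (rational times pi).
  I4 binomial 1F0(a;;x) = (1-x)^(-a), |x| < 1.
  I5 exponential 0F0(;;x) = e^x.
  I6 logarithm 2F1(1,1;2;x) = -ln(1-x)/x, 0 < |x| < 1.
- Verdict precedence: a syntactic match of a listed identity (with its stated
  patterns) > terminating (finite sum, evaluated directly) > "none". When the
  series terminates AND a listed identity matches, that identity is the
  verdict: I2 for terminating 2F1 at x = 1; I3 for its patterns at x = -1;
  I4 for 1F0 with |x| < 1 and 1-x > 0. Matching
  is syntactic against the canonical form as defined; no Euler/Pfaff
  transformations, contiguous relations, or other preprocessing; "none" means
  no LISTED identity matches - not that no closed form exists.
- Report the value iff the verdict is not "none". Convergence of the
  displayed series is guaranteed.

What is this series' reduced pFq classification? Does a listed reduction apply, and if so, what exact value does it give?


Classification (C = 11): 2F1 with upper {-\frac{3}{4}, 2}, lower {\frac{21}{4}}, argument x = 1. Verdict (x = 1): Gauss's theorem (I1) applies (x = 1: the Gamma ratio telescopes since c-a-b = 4 > 0 and a = 2 in Z>0). Hence: \frac{2431}{320}.

Key step: t_0 = 11 here, and the factorial ratio (prefactor 11) (k+a-1)!/(a-1)! is a rising factorial (a)_k.
Adjacent-term ratio: r(k) = 1 * (k-\frac{3}{4}) (k+2) / [(k+\frac{21}{4}) (k+1)] - rational in k, leading ratio 1; with t_0 = 11, classification follows.


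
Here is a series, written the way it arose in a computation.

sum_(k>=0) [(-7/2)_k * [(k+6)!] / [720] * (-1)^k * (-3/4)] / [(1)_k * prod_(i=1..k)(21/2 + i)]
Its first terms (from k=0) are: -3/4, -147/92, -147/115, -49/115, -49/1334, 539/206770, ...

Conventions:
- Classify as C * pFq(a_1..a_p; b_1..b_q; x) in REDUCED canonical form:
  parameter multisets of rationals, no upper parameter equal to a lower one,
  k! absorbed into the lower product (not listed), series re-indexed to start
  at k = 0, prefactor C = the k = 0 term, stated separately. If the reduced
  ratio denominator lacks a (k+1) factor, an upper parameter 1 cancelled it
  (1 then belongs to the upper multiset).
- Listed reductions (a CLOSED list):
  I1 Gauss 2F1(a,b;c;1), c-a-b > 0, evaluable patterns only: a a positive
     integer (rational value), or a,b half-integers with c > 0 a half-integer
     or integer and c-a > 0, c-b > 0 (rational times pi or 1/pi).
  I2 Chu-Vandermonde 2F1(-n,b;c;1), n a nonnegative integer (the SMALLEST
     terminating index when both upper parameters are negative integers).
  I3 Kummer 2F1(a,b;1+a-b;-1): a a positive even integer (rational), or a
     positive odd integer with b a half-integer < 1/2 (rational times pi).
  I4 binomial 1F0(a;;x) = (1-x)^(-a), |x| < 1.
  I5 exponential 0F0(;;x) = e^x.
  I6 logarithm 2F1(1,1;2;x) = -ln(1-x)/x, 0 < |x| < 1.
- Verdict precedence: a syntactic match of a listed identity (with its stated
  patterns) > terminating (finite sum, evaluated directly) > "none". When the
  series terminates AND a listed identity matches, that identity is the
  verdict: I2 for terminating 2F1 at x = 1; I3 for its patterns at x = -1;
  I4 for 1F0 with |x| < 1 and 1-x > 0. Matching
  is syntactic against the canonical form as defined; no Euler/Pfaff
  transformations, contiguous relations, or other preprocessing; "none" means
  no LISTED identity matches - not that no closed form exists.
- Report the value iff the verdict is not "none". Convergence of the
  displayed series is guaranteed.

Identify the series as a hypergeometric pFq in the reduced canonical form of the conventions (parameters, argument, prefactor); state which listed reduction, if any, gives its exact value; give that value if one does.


The tell: from the first term -3/4: the lower running product (prefactor -3/4) is a rising factorial.
Term ratio: r(k) = (-1) * (k-7/2) (k+7) / [(k+23/2) (k+1)] - rational; roots negated = parameters, x = (-1), C = -3/4.

With C = -3/4: the canonical form is 2F1(-7/2, 7; 23/2; -1). Verdict (x = -1): the Kummer evaluation I3 applies (x = -1; c = 23/2 equals 1+a-b for upper {-7/2, 7}: listed pattern). Hence: (-43648605/33554432) * pi.


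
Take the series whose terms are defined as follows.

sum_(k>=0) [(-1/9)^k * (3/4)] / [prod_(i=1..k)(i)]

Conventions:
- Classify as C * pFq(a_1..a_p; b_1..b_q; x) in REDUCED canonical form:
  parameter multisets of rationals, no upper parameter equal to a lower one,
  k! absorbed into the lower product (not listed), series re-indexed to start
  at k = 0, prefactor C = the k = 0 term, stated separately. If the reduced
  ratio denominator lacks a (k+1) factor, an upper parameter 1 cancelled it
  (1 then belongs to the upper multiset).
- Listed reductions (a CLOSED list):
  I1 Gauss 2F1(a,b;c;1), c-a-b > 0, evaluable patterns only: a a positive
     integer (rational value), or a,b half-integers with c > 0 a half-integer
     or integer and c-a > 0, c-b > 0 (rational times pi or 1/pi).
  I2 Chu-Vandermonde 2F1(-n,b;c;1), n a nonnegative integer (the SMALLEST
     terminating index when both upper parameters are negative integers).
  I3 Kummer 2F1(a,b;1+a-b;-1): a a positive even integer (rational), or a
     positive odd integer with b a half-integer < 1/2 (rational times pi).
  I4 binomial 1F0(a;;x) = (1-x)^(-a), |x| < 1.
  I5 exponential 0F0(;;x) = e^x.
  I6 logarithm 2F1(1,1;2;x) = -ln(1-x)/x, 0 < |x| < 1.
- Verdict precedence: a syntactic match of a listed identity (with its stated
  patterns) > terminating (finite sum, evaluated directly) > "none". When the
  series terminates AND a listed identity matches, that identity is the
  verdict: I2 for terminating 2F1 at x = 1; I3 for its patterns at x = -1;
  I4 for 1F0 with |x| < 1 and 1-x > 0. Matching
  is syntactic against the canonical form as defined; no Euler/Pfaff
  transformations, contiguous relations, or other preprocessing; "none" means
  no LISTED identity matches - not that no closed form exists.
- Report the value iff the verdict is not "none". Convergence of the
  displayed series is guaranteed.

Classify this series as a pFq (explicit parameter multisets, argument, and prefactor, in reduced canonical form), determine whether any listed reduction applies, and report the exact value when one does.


With C = 3/4: the canonical form is 0F0(-; -; -1/9). Verdict: exponential (I5) applies (the 0F0 exponential series at x = -1/9). Its exact value is (3/4) * e^(-1/9).

The tell: t_0 = 3/4 here, and the product of the first k integers (prefactor 3/4) is k!.
Step ratio: r(k) = (-1/9) * 1 / [(k+1)] - rational; roots negated = parameters, x = (-1/9), C = 3/4.


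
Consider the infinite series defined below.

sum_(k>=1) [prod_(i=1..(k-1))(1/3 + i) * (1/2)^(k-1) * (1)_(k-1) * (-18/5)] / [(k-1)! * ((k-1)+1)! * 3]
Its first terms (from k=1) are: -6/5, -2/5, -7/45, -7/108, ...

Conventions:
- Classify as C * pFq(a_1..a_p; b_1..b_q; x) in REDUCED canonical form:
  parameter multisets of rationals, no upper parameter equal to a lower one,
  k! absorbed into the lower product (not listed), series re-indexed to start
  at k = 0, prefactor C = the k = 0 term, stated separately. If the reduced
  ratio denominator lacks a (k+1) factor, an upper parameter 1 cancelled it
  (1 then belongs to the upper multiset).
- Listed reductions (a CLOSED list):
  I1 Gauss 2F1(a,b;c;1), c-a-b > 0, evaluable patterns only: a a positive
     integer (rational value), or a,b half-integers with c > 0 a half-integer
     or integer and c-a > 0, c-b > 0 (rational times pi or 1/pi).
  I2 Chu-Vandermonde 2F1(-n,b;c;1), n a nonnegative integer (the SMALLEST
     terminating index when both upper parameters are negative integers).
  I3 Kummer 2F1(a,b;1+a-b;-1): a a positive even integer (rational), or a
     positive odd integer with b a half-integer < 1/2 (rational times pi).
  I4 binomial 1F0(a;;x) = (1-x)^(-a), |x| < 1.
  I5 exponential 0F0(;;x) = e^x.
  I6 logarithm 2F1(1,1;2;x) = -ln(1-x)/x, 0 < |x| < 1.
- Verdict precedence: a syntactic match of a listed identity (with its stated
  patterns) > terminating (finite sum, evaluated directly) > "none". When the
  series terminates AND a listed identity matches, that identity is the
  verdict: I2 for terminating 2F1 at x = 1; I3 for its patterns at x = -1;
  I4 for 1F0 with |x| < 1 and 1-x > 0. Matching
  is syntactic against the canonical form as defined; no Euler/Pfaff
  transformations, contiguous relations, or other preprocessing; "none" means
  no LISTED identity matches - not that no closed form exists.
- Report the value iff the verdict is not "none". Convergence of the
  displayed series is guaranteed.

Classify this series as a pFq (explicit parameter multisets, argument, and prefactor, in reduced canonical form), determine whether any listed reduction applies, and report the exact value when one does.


Canonical form: C = -6/5 times 2F1 with upper {1, 4/3}, lower {2}, x = 1/2. Verdict: none - this 2F1 at x = 1/2 matches no listed pattern, and upper {1, 4/3} holds no stopper.

Key step: with t_0 = -6/5, the denominator's factorial ratio (C = -6/5) is a lower Pochhammer.
Adjacent-term ratio: r(k) = (1/2) * (k+1) (k+4/3) / [(k+2) (k+1)] ; factor over Q: parameters, x = (1/2), and C = -6/5.


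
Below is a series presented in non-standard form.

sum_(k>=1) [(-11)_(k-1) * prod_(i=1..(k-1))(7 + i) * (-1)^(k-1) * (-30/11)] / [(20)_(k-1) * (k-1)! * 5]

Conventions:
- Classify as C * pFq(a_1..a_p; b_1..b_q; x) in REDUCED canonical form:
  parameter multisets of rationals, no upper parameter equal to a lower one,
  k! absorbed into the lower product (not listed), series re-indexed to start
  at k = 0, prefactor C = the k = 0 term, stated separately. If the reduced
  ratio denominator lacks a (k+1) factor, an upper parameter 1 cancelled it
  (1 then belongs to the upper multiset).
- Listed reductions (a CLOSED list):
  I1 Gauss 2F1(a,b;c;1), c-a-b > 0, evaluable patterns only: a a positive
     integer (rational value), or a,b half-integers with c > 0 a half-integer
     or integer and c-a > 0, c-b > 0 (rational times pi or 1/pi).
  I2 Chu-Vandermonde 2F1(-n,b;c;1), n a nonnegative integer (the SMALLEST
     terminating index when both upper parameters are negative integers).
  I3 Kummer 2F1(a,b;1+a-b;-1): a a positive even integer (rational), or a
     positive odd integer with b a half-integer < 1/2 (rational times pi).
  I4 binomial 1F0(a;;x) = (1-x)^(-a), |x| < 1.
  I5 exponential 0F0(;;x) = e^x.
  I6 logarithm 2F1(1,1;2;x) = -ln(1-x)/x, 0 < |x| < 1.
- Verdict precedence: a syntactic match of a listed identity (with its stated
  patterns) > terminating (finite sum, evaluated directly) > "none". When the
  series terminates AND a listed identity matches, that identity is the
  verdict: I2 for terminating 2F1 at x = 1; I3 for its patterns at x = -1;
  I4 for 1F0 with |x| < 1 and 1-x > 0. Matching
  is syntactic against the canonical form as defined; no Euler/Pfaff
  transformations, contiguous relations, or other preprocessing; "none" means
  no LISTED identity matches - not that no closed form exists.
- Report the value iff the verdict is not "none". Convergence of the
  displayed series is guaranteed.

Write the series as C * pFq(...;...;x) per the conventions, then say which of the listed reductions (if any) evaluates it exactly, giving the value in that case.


Classification (C = -6/11): 2F1 with upper {-11, 8}, lower {20}, argument x = -1. Verdict: the Kummer evaluation I3 fires (x = -1; c = 20 equals 1+a-b for upper {-11, 8}: listed pattern). Sum: -11628/385.

The tell: t_0 being -6/11, the running product (prefactor -6/11) telescopes to a rising factorial.
Term ratio: r(k) = (-1) * (k-11) (k+8) / [(k+20) (k+1)] - rational in k, leading ratio (-1); with t_0 = -6/11, classification follows.


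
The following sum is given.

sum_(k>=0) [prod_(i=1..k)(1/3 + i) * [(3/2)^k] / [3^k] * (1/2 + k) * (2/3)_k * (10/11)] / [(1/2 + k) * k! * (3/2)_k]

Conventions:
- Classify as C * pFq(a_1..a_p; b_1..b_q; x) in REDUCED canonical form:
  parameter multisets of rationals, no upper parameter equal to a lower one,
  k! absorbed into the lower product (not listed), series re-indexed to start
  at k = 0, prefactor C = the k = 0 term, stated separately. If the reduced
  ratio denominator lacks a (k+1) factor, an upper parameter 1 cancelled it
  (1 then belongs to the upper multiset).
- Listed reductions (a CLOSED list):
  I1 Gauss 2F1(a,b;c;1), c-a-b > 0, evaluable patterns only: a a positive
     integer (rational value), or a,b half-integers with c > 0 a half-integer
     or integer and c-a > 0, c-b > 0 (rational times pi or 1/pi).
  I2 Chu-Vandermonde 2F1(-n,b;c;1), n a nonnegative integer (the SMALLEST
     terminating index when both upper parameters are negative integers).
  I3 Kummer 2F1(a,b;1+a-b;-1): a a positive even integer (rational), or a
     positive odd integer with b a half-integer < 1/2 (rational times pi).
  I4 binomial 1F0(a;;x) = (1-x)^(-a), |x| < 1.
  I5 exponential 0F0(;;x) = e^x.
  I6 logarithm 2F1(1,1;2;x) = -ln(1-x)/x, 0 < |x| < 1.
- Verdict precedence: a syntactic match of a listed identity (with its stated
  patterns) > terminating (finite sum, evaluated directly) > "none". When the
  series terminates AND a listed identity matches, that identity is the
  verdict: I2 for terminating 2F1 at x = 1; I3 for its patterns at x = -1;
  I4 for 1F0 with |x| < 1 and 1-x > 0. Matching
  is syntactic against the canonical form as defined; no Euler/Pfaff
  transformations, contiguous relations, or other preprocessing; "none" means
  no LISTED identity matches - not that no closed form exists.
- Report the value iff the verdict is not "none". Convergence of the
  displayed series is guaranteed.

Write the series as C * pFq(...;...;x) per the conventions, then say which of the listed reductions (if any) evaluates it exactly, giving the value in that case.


Structural cue: from the first term 10/11: striking the common factor k + 1/2 reduces the term (C = 10/11).
Consecutive-term ratio: r(k) = (1/2) * (k+2/3) (k+4/3) / [(k+3/2) (k+1)] - rational; roots negated = parameters, x = (1/2), C = 10/11.

The series (x = 1/2) is 2F1: upper {2/3, 4/3}, lower {3/2}, prefactor 10/11. Verdict: none - at argument 1/2 the multisets {2/3, 4/3} ; {3/2} match no listed identity.


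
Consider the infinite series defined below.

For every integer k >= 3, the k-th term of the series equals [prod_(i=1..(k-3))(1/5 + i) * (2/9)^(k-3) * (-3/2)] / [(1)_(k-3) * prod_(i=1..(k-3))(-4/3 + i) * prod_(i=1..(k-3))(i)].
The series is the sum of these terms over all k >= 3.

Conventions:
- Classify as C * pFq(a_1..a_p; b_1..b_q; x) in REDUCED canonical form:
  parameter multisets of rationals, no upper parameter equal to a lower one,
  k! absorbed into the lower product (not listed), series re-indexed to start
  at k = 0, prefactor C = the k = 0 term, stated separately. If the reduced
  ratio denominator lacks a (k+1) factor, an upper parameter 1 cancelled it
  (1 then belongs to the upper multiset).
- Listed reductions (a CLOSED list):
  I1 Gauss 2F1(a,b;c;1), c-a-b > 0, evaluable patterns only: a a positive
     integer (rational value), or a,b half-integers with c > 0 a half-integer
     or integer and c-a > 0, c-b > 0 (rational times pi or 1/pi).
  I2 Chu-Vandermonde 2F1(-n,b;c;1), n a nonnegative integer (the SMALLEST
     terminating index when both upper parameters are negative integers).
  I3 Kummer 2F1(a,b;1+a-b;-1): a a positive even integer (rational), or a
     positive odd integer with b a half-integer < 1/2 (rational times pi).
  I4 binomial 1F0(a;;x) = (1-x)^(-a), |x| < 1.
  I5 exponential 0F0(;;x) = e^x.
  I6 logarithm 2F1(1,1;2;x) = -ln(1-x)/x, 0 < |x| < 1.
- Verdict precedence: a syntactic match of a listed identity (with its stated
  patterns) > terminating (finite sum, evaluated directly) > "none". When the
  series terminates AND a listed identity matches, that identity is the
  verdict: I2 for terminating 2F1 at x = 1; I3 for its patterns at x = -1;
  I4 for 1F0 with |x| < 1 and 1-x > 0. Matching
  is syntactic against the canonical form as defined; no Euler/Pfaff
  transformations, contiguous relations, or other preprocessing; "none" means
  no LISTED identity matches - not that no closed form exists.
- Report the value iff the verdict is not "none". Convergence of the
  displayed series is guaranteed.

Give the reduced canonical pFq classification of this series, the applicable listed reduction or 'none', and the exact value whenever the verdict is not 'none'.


The series (x = 2/9) is 1F2: upper {6/5}, lower {-1/3, 1}, prefactor -3/2. Verdict: none. No listed pattern accepts 1F2(6/5; -1/3, 1; 2/9).

Key step: with t_0 = -3/2, the running product (C = -3/2) telescopes to a rising factorial.
Term ratio: r(k) = (2/9) * (k+6/5) / [(k-1/3) (k+1) (k+1)] - poly over poly, x = (2/9) from leading terms; C = -3/2 at k = 0.


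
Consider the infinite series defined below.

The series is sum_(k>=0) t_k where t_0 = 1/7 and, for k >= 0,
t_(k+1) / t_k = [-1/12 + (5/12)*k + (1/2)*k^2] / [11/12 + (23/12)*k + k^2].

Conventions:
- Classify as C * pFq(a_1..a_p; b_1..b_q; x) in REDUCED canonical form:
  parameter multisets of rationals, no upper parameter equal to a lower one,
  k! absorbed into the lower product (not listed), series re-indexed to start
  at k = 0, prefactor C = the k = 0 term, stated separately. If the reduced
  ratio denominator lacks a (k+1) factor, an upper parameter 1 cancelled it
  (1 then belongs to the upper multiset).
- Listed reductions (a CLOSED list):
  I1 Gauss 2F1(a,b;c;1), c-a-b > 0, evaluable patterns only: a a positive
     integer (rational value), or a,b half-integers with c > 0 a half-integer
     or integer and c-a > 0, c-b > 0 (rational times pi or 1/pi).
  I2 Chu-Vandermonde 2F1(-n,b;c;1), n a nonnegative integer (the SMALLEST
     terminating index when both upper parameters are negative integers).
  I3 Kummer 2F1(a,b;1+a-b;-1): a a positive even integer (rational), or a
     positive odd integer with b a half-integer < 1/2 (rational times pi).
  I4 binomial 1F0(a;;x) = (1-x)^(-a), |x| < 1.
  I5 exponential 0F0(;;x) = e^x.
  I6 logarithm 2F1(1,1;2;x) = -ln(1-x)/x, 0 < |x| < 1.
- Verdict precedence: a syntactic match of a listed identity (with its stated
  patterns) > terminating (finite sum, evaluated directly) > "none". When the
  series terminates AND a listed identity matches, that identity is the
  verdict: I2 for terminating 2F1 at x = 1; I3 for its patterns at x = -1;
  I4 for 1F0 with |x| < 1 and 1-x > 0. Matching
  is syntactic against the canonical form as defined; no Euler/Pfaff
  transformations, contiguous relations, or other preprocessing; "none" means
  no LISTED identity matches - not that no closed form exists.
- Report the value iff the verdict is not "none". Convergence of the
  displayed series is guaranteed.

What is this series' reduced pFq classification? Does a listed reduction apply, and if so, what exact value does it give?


The tell: t_0 being 1/7, the expanded ratio factors over Q; C = 1/7, x = 1/2, roots give parameters.
Ratio: r(k) = (1/2) * (k-1/6) (k+1) / [(k+11/12) (k+1)] - rational in k. x = (1/2); t_0 = 1/7; negate the roots.

With C = 1/7: the canonical form is 2F1(-1/6, 1; 11/12; 1/2). Verdict: none - at argument 1/2 the multisets {-1/6, 1} ; {11/12} match no listed identity.


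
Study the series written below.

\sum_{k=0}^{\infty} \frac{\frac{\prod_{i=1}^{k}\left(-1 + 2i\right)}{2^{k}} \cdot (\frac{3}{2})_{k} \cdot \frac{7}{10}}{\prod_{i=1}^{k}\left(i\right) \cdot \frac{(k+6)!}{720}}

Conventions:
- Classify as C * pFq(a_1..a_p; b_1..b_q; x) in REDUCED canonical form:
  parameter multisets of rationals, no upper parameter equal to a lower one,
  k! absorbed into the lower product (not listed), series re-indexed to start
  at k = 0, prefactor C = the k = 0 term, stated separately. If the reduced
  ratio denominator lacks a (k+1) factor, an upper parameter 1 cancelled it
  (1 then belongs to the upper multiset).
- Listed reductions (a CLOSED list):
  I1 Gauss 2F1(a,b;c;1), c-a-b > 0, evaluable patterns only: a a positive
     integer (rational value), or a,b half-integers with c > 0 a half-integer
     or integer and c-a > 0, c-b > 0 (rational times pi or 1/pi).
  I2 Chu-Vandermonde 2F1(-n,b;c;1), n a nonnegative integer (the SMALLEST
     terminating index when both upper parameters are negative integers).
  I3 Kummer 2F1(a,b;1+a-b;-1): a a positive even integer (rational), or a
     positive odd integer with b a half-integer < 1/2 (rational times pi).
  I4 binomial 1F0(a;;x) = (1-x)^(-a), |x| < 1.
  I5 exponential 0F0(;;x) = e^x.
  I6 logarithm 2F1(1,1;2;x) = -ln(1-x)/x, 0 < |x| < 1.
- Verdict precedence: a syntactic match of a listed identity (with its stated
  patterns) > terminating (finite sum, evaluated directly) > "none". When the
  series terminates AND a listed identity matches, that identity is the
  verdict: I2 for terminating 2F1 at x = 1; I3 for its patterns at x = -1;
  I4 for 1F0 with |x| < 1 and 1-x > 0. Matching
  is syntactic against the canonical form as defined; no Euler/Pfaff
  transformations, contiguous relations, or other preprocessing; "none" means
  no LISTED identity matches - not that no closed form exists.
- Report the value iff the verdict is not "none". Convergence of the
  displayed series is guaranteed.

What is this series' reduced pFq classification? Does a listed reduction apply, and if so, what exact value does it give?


The series (x = 1) is 2F1: upper {\frac{1}{2}, \frac{3}{2}}, lower {7}, prefactor \frac{7}{10}. Verdict (x = 1): the half-integer Gauss pattern (I1) applies (x = 1; upper {\frac{1}{2}, \frac{3}{2}} half-integers, c = 7 in the evaluable pattern). Hence: \frac{131072}{51975} / \pi.

Key observation: with t_0 = \frac{7}{10}, the denominator's factorial ratio (C = 7/10) is a lower Pochhammer.
Term ratio: r(k) = 1 * (k+\frac{1}{2}) (k+\frac{3}{2}) / [(k+7) (k+1)] - rational in k, leading ratio 1; with t_0 = \frac{7}{10}, classification follows.
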